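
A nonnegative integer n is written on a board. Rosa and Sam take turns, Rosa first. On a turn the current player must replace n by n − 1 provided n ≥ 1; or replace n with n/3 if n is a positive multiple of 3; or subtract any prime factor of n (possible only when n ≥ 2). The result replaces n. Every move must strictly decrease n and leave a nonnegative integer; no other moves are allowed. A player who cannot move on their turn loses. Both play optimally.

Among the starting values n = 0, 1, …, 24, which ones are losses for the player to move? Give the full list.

Work bottom-up. With no move the player to move loses. Otherwise the position is W if at least one move leads to an L position for the opponent, and L if every move leads to a W.
n=0: no move → L
n=1: can move to 0, which is L ⇒ W
n=2: can move to 0, which is L ⇒ W
n=3: can move to 0, which is L ⇒ W
n=4: moves to 2(W), 3(W); every one is W ⇒ L
n=5: can move to 0, which is L ⇒ W
n=6: can move to 4, which is L ⇒ W
n=7: can move to 0, which is L ⇒ W
n=8: moves to 6(W), 7(W); every one is W ⇒ L
n=9: can move to 8, which is L ⇒ W
n=10: can move to 8, which is L ⇒ W
n=11: can move to 0, which is L ⇒ W
n=12: can move to 4, which is L ⇒ W
n=13: can move to 0, which is L ⇒ W
n=14: moves to 7(W), 12(W), 13(W); every one is W ⇒ L
n=15: can move to 14, which is L ⇒ W
n=16: can move to 14, which is L ⇒ W
n=17: can move to 0, which is L ⇒ W
n=18: moves to 6(W), 15(W), 16(W), 17(W); every one is W ⇒ L
n=19: can move to 0, which is L ⇒ W
n=20: can move to 18, which is L ⇒ W
n=21: can move to 14, which is L ⇒ W
n=22: moves to 11(W), 20(W), 21(W); every one is W ⇒ L
n=23: can move to 0, which is L ⇒ W
n=24: can move to 8, which is L ⇒ W
The losing starting values of n are exactly the entries labelled L in this table (6 of them).

0, 4, 8, 14, 18, 22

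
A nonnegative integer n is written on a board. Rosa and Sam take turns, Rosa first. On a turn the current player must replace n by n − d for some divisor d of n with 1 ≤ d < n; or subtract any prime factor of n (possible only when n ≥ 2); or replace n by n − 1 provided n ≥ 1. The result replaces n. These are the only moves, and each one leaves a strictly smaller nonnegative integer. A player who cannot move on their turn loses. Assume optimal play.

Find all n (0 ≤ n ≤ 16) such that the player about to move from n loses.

Work bottom-up. With no move the player to move loses. Otherwise the position is W if at least one move leads to an L position for the opponent, and L if every move leads to a W.
n=0: no move → L
n=1: →0(L), so W
n=2: →0(L), so W
n=3: →0(L), so W
n=4: →2(W), 3(W) — all W, so L
n=5: →0(L), so W
n=6: →4(L), so W
n=7: →0(L), so W
n=8: →4(L), so W
n=9: →6(W), 8(W) — all W, so L
n=10: →9(L), so W
n=11: →0(L), so W
n=12: →9(L), so W
n=13: →0(L), so W
n=14: →7(W), 12(W), 13(W) — all W, so L
n=15: →14(L), so W
n=16: →14(L), so W
The losing starting values of n are exactly the entries labelled L in this table (4 of them).

0, 4, 9, 14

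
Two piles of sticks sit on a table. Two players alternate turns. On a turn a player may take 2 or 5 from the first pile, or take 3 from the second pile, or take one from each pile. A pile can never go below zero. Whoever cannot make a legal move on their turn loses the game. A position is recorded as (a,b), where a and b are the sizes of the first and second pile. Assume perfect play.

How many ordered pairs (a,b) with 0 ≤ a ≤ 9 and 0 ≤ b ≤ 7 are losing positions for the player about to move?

Build the W/L table. Terminal = L. A non-terminal position is W if it has a move to some L; otherwise it is L.
Every move lowers a or b (never raises either), so fill the grid row by row in increasing a, and left to right within a row: each cell's successors are then already labelled.
      b=0  b=1  b=2  b=3  b=4  b=5  b=6  b=7
a=0:    L    L    L    W    W    W    L    L
a=1:    L    W    W    W    L    L    L    W
a=2:    W    W    W    L    L    W    W    W
a=3:    W    L    L    L    W    W    W    L
a=4:    L    L    W    W    W    L    L    L
a=5:    W    W    W    W    L    L    W    W
a=6:    W    W    L    L    W    W    W    W
a=7:    L    L    L    W    W    W    L    L
a=8:    L    W    W    W    L    L    L    W
a=9:    W    W    W    L    L    W    W    W
Cells with no legal move (terminal, hence L): (0,0), (0,1), (0,2), (1,0).
The remaining L cells, each justified by listing all of its moves:
(0,6): →(0,3)(W) only, which is W, so L
(0,7): →(0,4)(W) only, which is W, so L
(1,4): →(1,1)(W), (0,3)(W) — all W, so L
(1,5): →(1,2)(W), (0,4)(W) — all W, so L
(1,6): →(1,3)(W), (0,5)(W) — all W, so L
(2,3): →(0,3)(W), (2,0)(W), (1,2)(W) — all W, so L
(2,4): →(0,4)(W), (2,1)(W), (1,3)(W) — all W, so L
(3,1): →(1,1)(W), (2,0)(W) — all W, so L
(3,2): →(1,2)(W), (2,1)(W) — all W, so L
(3,3): →(1,3)(W), (3,0)(W), (2,2)(W) — all W, so L
(3,7): →(1,7)(W), (3,4)(W), (2,6)(W) — all W, so L
(4,0): →(2,0)(W) only, which is W, so L
(4,1): →(2,1)(W), (3,0)(W) — all W, so L
(4,5): →(2,5)(W), (4,2)(W), (3,4)(W) — all W, so L
(4,6): →(2,6)(W), (4,3)(W), (3,5)(W) — all W, so L
(4,7): →(2,7)(W), (4,4)(W), (3,6)(W) — all W, so L
(5,4): →(3,4)(W), (0,4)(W), (5,1)(W), (4,3)(W) — all W, so L
(5,5): →(3,5)(W), (0,5)(W), (5,2)(W), (4,4)(W) — all W, so L
(6,2): →(4,2)(W), (1,2)(W), (5,1)(W) — all W, so L
(6,3): →(4,3)(W), (1,3)(W), (6,0)(W), (5,2)(W) — all W, so L
(7,0): →(5,0)(W), (2,0)(W) — all W, so L
(7,1): →(5,1)(W), (2,1)(W), (6,0)(W) — all W, so L
(7,2): →(5,2)(W), (2,2)(W), (6,1)(W) — all W, so L
(7,6): →(5,6)(W), (2,6)(W), (7,3)(W), (6,5)(W) — all W, so L
(7,7): →(5,7)(W), (2,7)(W), (7,4)(W), (6,6)(W) — all W, so L
(8,0): →(6,0)(W), (3,0)(W) — all W, so L
(8,4): →(6,4)(W), (3,4)(W), (8,1)(W), (7,3)(W) — all W, so L
(8,5): →(6,5)(W), (3,5)(W), (8,2)(W), (7,4)(W) — all W, so L
(8,6): →(6,6)(W), (3,6)(W), (8,3)(W), (7,5)(W) — all W, so L
(9,3): →(7,3)(W), (4,3)(W), (9,0)(W), (8,2)(W) — all W, so L
(9,4): →(7,4)(W), (4,4)(W), (9,1)(W), (8,3)(W) — all W, so L
Every other cell has at least one move into one of the L cells above, so it is W.
L cells per row: a=0: 5, a=1: 4, a=2: 2, a=3: 4, a=4: 5, a=5: 2, a=6: 2, a=7: 5, a=8: 4, a=9: 2; total 35.

35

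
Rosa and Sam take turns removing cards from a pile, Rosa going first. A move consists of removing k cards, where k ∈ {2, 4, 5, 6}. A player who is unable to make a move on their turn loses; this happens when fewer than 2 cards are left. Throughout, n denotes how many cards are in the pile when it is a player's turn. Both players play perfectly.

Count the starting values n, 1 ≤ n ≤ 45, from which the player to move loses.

Positions with no move are L. A position that does have a move is losing for the player to move precisely when every available move leads to a winning position for the opponent. Fill in the labels:
n=0: no move → L
n=1: no move → L
n=2: reaches L-position 0 → W
n=3: reaches L-position 1 → W
n=4: reaches L-position 0 → W
n=5: reaches L-position 1 → W
n=6: reaches L-position 1 → W
n=7: reaches L-position 1 → W
n=8: only reaches 6(W), 4(W), 3(W), 2(W), all W → L
n=9: only reaches 7(W), 5(W), 4(W), 3(W), all W → L
n=10: reaches L-position 8 → W
n=11: reaches L-position 9 → W
n=12: reaches L-position 8 → W
n=13: reaches L-position 9 → W
n=14: reaches L-position 9 → W
n=15: reaches L-position 9 → W
n=16: only reaches 14(W), 12(W), 11(W), 10(W), all W → L
n=17: only reaches 15(W), 13(W), 12(W), 11(W), all W → L
n=18: reaches L-position 16 → W
n=19: reaches L-position 17 → W
n=20: reaches L-position 16 → W
n=21: reaches L-position 17 → W
n=22: reaches L-position 17 → W
n=23: reaches L-position 17 → W
n=24: only reaches 22(W), 20(W), 19(W), 18(W), all W → L
n=25: only reaches 23(W), 21(W), 20(W), 19(W), all W → L
n=26: reaches L-position 24 → W
n=27: reaches L-position 25 → W
n=28: reaches L-position 24 → W
n=29: reaches L-position 25 → W
n=30: reaches L-position 25 → W
n=31: reaches L-position 25 → W
n=32: only reaches 30(W), 28(W), 27(W), 26(W), all W → L
n=33: only reaches 31(W), 29(W), 28(W), 27(W), all W → L
n=34: reaches L-position 32 → W
n=35: reaches L-position 33 → W
n=36: reaches L-position 32 → W
n=37: reaches L-position 33 → W
n=38: reaches L-position 33 → W
n=39: reaches L-position 33 → W
n=40: only reaches 38(W), 36(W), 35(W), 34(W), all W → L
n=41: only reaches 39(W), 37(W), 36(W), 35(W), all W → L
n=42: reaches L-position 40 → W
n=43: reaches L-position 41 → W
n=44: reaches L-position 40 → W
n=45: reaches L-position 41 → W
L entries with 1 ≤ n ≤ 45 (n=0 is outside the asked range and is not counted): n = 1, 8, 9, 16, 17, 24, 25, 32, 33, 40, 41; that makes 11.

11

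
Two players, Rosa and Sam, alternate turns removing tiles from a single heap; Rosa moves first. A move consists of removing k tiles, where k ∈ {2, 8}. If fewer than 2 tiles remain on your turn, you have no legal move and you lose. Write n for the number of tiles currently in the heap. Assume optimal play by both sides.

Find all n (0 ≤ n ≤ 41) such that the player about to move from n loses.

Compute win/loss labels from the base case upward. A position with no move is L. Any other position is W if it can reach an L in one move, else L.
n=0: no move → L
n=1: no move → L
n=2: reaches L-position 0 → W
n=3: reaches L-position 1 → W
n=4: only reaches 2(W), which is W → L
n=5: only reaches 3(W), which is W → L
n=6: reaches L-position 4 → W
n=7: reaches L-position 5 → W
n=8: reaches L-position 0 → W
n=9: reaches L-position 1 → W
n=10: only reaches 8(W), 2(W), all W → L
n=11: only reaches 9(W), 3(W), all W → L
n=12: reaches L-position 10 → W
n=13: reaches L-position 11 → W
n=14: only reaches 12(W), 6(W), all W → L
n=15: only reaches 13(W), 7(W), all W → L
n=16: reaches L-position 14 → W
n=17: reaches L-position 15 → W
n=18: reaches L-position 10 → W
n=19: reaches L-position 11 → W
n=20: only reaches 18(W), 12(W), all W → L
n=21: only reaches 19(W), 13(W), all W → L
n=22: reaches L-position 20 → W
n=23: reaches L-position 21 → W
n=24: only reaches 22(W), 16(W), all W → L
n=25: only reaches 23(W), 17(W), all W → L
n=26: reaches L-position 24 → W
n=27: reaches L-position 25 → W
n=28: reaches L-position 20 → W
n=29: reaches L-position 21 → W
n=30: only reaches 28(W), 22(W), all W → L
n=31: only reaches 29(W), 23(W), all W → L
n=32: reaches L-position 30 → W
n=33: reaches L-position 31 → W
n=34: only reaches 32(W), 26(W), all W → L
n=35: only reaches 33(W), 27(W), all W → L
n=36: reaches L-position 34 → W
n=37: reaches L-position 35 → W
n=38: reaches L-position 30 → W
n=39: reaches L-position 31 → W
n=40: only reaches 38(W), 32(W), all W → L
n=41: only reaches 39(W), 33(W), all W → L
The losing starting values of n are exactly the entries labelled L in this table (18 of them).

0, 1, 4, 5, 10, 11, 14, 15, 20, 21, 24, 25, 30, 31, 34, 35, 40, 41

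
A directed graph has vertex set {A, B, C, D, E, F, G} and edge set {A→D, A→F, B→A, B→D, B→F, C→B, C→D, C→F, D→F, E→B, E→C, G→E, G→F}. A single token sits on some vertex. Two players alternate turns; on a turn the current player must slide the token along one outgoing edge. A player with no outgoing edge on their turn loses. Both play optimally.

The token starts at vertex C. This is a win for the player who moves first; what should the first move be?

Build the W/L table. Terminal = L. A non-terminal position is W if it has a move to some L; otherwise it is L.
Every edge goes from a vertex to one that appears earlier in the order F, D, A, B, C, E, G, so processing vertices in that order labels each vertex after all of its successors.
F: no outgoing edge → L
D: W (go to F, an L position)
A: W (go to F, an L position)
B: W (go to F, an L position)
C: W (go to F, an L position)
E: L (options C(W), B(W) are all W)
G: W (go to E, an L position)
From C, the L positions reachable in one move are: F.

Move to F.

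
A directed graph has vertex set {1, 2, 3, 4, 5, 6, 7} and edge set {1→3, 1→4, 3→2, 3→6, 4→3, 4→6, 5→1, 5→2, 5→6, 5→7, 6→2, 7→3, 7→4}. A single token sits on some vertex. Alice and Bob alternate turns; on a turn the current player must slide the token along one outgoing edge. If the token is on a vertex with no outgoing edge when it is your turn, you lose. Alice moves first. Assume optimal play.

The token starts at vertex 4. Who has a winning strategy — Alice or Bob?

Classify positions by backward induction: terminal positions (no move available) are L. From any other position, the mover wins iff some move reaches an L.
Every edge goes from a vertex to one that appears earlier in the order 2, 6, 3, 4, 1, 7, 5, so processing vertices in that order labels each vertex after all of its successors.
2: no outgoing edge → L
6: can move to 2, which is L ⇒ W
3: can move to 2, which is L ⇒ W
4: moves to 3(W), 6(W); every one is W ⇒ L
1: can move to 4, which is L ⇒ W
7: can move to 4, which is L ⇒ W
5: can move to 2, which is L ⇒ W
The starting position 4 is L: whatever Alice does, the opponent receives a W position.

Bob wins.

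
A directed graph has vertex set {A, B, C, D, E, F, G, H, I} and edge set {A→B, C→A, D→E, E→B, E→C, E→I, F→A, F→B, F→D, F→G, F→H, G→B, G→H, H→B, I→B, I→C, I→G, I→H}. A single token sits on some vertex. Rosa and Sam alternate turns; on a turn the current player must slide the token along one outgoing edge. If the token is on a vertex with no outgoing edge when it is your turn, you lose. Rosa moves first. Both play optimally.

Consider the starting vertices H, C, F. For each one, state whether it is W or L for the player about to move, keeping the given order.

H: W, C: L, F: W

Classify positions by backward induction: terminal positions (no move available) are L. From any other position, the mover wins iff some move reaches an L.
Every edge goes from a vertex to one that appears earlier in the order B, A, H, C, G, I, E, D, F, so processing vertices in that order labels each vertex after all of its successors.
B: no outgoing edge → L
A: reaches L-position B → W
H: reaches L-position B → W
C: only reaches A(W), which is W → L
G: reaches L-position B → W
I: reaches L-position C → W
E: reaches L-position C → W
D: only reaches E(W), which is W → L
F: reaches L-position D → W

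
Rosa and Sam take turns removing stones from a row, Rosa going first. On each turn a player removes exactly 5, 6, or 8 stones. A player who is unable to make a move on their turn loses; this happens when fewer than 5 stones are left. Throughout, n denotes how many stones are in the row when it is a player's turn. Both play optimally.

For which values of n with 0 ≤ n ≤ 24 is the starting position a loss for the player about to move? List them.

Label each position W (a win for the player to move) or L (a loss). A position with no legal move is L; any other position is W exactly when some move reaches an L, and L when every move reaches a W.
n=0: no move → L
n=1: no move → L
n=2: no move → L
n=3: no move → L
n=4: no move → L
n=5: can move to 0, which is L ⇒ W
n=6: can move to 1, which is L ⇒ W
n=7: can move to 2, which is L ⇒ W
n=8: can move to 3, which is L ⇒ W
n=9: can move to 4, which is L ⇒ W
n=10: can move to 4, which is L ⇒ W
n=11: can move to 3, which is L ⇒ W
n=12: can move to 4, which is L ⇒ W
n=13: moves to 8(W), 7(W), 5(W); every one is W ⇒ L
n=14: moves to 9(W), 8(W), 6(W); every one is W ⇒ L
n=15: moves to 10(W), 9(W), 7(W); every one is W ⇒ L
n=16: moves to 11(W), 10(W), 8(W); every one is W ⇒ L
n=17: moves to 12(W), 11(W), 9(W); every one is W ⇒ L
n=18: can move to 13, which is L ⇒ W
n=19: can move to 14, which is L ⇒ W
n=20: can move to 15, which is L ⇒ W
n=21: can move to 16, which is L ⇒ W
n=22: can move to 17, which is L ⇒ W
n=23: can move to 17, which is L ⇒ W
n=24: can move to 16, which is L ⇒ W
Reading off the rows marked L gives the requested list; there are 10 such values of n.

0, 1, 2, 3, 4, 13, 14, 15, 16, 17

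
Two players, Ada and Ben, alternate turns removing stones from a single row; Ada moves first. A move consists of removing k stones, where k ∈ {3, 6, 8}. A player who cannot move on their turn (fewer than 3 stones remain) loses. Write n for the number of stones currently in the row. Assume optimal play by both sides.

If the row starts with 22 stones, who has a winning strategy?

Build the W/L table. Terminal = L. A non-terminal position is W if it has a move to some L; otherwise it is L.
n=0: no move → L
n=1: no move → L
n=2: no move → L
n=3: →0(L), so W
n=4: →1(L), so W
n=5: →2(L), so W
n=6: →0(L), so W
n=7: →1(L), so W
n=8: →2(L), so W
n=9: →1(L), so W
n=10: →2(L), so W
n=11: →8(W), 5(W), 3(W) — all W, so L
n=12: →9(W), 6(W), 4(W) — all W, so L
n=13: →10(W), 7(W), 5(W) — all W, so L
n=14: →11(L), so W
n=15: →12(L), so W
n=16: →13(L), so W
n=17: →11(L), so W
n=18: →12(L), so W
n=19: →13(L), so W
n=20: →12(L), so W
n=21: →13(L), so W
n=22: →19(W), 16(W), 14(W) — all W, so L
Every move from 22 reaches a W position, so the mover loses.

Ben wins.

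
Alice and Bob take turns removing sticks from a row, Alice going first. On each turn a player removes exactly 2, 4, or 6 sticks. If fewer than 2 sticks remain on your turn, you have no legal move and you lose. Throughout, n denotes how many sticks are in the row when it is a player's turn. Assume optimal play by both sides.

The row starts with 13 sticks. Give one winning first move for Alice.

Remove 4, leaving 9.

Compute win/loss labels from the base case upward. A position with no move is L. Any other position is W if it can reach an L in one move, else L.
n=0: no move → L
n=1: no move → L
n=2: W (go to 0, an L position)
n=3: W (go to 1, an L position)
n=4: W (go to 0, an L position)
n=5: W (go to 1, an L position)
n=6: W (go to 0, an L position)
n=7: W (go to 1, an L position)
n=8: L (options 6(W), 4(W), 2(W) are all W)
n=9: L (options 7(W), 5(W), 3(W) are all W)
n=10: W (go to 8, an L position)
n=11: W (go to 9, an L position)
n=12: W (go to 8, an L position)
n=13: W (go to 9, an L position)
From 13, the L positions reachable in one move are: 9.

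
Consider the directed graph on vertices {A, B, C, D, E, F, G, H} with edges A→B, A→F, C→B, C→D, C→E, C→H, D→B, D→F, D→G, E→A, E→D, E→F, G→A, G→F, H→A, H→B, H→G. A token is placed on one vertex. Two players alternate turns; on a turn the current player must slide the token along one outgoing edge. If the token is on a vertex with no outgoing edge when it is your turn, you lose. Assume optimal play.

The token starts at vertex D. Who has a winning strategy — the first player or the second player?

Positions with no move are L. A position that does have a move is losing for the player to move precisely when every available move leads to a winning position for the opponent. Fill in the labels:
Every edge goes from a vertex to one that appears earlier in the order B, F, A, G, H, D, E, C, so processing vertices in that order labels each vertex after all of its successors.
B: no outgoing edge → L
F: no outgoing edge → L
A: W (go to F, an L position)
G: W (go to F, an L position)
H: W (go to B, an L position)
D: W (go to F, an L position)
E: W (go to F, an L position)
C: W (go to B, an L position)
From D the player to move can move to F, reaching an L position.

The first player wins.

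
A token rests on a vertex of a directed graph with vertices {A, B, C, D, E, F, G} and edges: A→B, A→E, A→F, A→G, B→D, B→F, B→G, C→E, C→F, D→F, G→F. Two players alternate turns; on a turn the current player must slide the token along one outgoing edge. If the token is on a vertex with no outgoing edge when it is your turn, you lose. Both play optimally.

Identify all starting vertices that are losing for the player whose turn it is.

Label each position W (a win for the player to move) or L (a loss). A position with no legal move is L; any other position is W exactly when some move reaches an L, and L when every move reaches a W.
Every edge goes from a vertex to one that appears earlier in the order F, E, D, G, B, C, A, so processing vertices in that order labels each vertex after all of its successors.
F: no outgoing edge → L
E: no outgoing edge → L
D: W (go to F, an L position)
G: W (go to F, an L position)
B: W (go to F, an L position)
C: W (go to E, an L position)
A: W (go to E, an L position)
Reading off the rows marked L gives the requested list; there are 2 such vertices.

E, F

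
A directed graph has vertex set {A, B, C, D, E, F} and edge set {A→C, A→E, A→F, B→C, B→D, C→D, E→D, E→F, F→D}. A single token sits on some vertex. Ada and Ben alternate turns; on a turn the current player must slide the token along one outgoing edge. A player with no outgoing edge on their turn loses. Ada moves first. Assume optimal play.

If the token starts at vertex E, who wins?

Ada wins.

Work bottom-up. With no move the player to move loses. Otherwise the position is W if at least one move leads to an L position for the opponent, and L if every move leads to a W.
Every edge goes from a vertex to one that appears earlier in the order D, C, B, F, E, A, so processing vertices in that order labels each vertex after all of its successors.
D: no outgoing edge → L
C: W (go to D, an L position)
B: W (go to D, an L position)
F: W (go to D, an L position)
E: W (go to D, an L position)
A: L (options E(W), F(W), C(W) are all W)
From E Ada can move to D, reaching an L position.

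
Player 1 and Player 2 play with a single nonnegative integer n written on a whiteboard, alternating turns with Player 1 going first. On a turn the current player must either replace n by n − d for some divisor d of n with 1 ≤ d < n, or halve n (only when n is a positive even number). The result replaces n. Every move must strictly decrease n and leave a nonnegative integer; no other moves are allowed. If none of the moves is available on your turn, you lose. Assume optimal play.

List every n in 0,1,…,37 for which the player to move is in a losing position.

Positions with no move are L. A position that does have a move is losing for the player to move precisely when every available move leads to a winning position for the opponent. Fill in the labels:
n=0: no move → L
n=1: no move → L
n=2: →1(L), so W
n=3: →2(W) only, which is W, so L
n=4: →3(L), so W
n=5: →4(W) only, which is W, so L
n=6: →3(L), so W
n=7: →6(W) only, which is W, so L
n=8: →7(L), so W
n=9: →6(W), 8(W) — all W, so L
n=10: →5(L), so W
n=11: →10(W) only, which is W, so L
n=12: →9(L), so W
n=13: →12(W) only, which is W, so L
n=14: →7(L), so W
n=15: →10(W), 12(W), 14(W) — all W, so L
n=16: →15(L), so W
n=17: →16(W) only, which is W, so L
n=18: →9(L), so W
n=19: →18(W) only, which is W, so L
n=20: →15(L), so W
n=21: →14(W), 18(W), 20(W) — all W, so L
n=22: →11(L), so W
n=23: →22(W) only, which is W, so L
n=24: →21(L), so W
n=25: →20(W), 24(W) — all W, so L
n=26: →13(L), so W
n=27: →18(W), 24(W), 26(W) — all W, so L
n=28: →21(L), so W
n=29: →28(W) only, which is W, so L
n=30: →15(L), so W
n=31: →30(W) only, which is W, so L
n=32: →31(L), so W
n=33: →22(W), 30(W), 32(W) — all W, so L
n=34: →17(L), so W
n=35: →28(W), 30(W), 34(W) — all W, so L
n=36: →27(L), so W
n=37: →36(W) only, which is W, so L
The losing starting values of n are exactly the entries labelled L in this table (20 of them).

0, 1, 3, 5, 7, 9, 11, 13, 15, 17, 19, 21, 23, 25, 27, 29, 31, 33, 35, 37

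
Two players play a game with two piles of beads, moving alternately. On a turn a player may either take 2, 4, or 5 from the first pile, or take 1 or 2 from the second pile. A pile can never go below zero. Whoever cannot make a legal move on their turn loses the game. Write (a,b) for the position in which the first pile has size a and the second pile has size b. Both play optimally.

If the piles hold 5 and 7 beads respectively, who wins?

The first player wins.

Compute win/loss labels from the base case upward. A position with no move is L. Any other position is W if it can reach an L in one move, else L.
No move ever increases a pile, so every position that can arise here has a ≤ 5 and b ≤ 7; it is enough to label the cells with 0 ≤ a ≤ 5 and 0 ≤ b ≤ 7.
Every move lowers a or b (never raises either), so fill the grid row by row in increasing a, and left to right within a row: each cell's successors are then already labelled.
      b=0  b=1  b=2  b=3  b=4  b=5  b=6  b=7
a=0:    L    W    W    L    W    W    L    W
a=1:    L    W    W    L    W    W    L    W
a=2:    W    L    W    W    L    W    W    L
a=3:    W    L    W    W    L    W    W    L
a=4:    W    W    L    W    W    L    W    W
a=5:    W    W    L    W    W    L    W    W
Cells with no legal move (terminal, hence L): (0,0), (1,0).
The remaining L cells, each justified by listing all of its moves:
(0,3): only reaches (0,2)(W), (0,1)(W), all W → L
(0,6): only reaches (0,5)(W), (0,4)(W), all W → L
(1,3): only reaches (1,2)(W), (1,1)(W), all W → L
(1,6): only reaches (1,5)(W), (1,4)(W), all W → L
(2,1): only reaches (0,1)(W), (2,0)(W), all W → L
(2,4): only reaches (0,4)(W), (2,3)(W), (2,2)(W), all W → L
(2,7): only reaches (0,7)(W), (2,6)(W), (2,5)(W), all W → L
(3,1): only reaches (1,1)(W), (3,0)(W), all W → L
(3,4): only reaches (1,4)(W), (3,3)(W), (3,2)(W), all W → L
(3,7): only reaches (1,7)(W), (3,6)(W), (3,5)(W), all W → L
(4,2): only reaches (2,2)(W), (0,2)(W), (4,1)(W), (4,0)(W), all W → L
(4,5): only reaches (2,5)(W), (0,5)(W), (4,4)(W), (4,3)(W), all W → L
(5,2): only reaches (3,2)(W), (1,2)(W), (0,2)(W), (5,1)(W), (5,0)(W), all W → L
(5,5): only reaches (3,5)(W), (1,5)(W), (0,5)(W), (5,4)(W), (5,3)(W), all W → L
Every other cell has at least one move into one of the L cells above, so it is W.
The starting position (5,7) is W: the player to move should move to (3,7), handing over an L position.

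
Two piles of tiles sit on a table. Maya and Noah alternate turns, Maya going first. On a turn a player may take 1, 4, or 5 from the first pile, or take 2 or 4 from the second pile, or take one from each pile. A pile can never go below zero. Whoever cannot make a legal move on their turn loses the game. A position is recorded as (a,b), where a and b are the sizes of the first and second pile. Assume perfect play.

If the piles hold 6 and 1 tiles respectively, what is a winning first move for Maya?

Use the standard recursion: the mover loses at a terminal position; elsewhere, the mover wins exactly when some move hands the opponent an L position.
No move ever increases a pile, so every position that can arise here has a ≤ 6 and b ≤ 1; it is enough to label the cells with 0 ≤ a ≤ 6 and 0 ≤ b ≤ 1.
Every move lowers a or b (never raises either), so fill the grid row by row in increasing a, and left to right within a row: each cell's successors are then already labelled.
      b=0  b=1
a=0:    L    L
a=1:    W    W
a=2:    L    L
a=3:    W    W
a=4:    W    W
a=5:    W    W
a=6:    W    W
Cells with no legal move (terminal, hence L): (0,0), (0,1).
The remaining L cells, each justified by listing all of its moves:
(2,0): the only move is to (1,0)(W), a W ⇒ L
(2,1): moves to (1,1)(W), (1,0)(W); every one is W ⇒ L
Every other cell has at least one move into one of the L cells above, so it is W.
From (6,1), the L positions reachable in one move are: (2,1).

Move to (2,1).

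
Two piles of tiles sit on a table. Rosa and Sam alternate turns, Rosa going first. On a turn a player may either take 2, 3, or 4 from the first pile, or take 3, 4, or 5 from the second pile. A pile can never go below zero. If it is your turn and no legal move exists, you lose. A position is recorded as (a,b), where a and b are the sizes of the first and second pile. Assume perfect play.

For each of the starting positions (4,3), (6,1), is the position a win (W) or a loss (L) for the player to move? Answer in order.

Positions with no move are L. A position that does have a move is losing for the player to move precisely when every available move leads to a winning position for the opponent. Fill in the labels:
No move ever increases a pile, so every position that can arise here has a ≤ 6 and b ≤ 3; it is enough to label the cells with 0 ≤ a ≤ 6 and 0 ≤ b ≤ 3.
Every move lowers a or b (never raises either), so fill the grid row by row in increasing a, and left to right within a row: each cell's successors are then already labelled.
      b=0  b=1  b=2  b=3
a=0:    L    L    L    W
a=1:    L    L    L    W
a=2:    W    W    W    L
a=3:    W    W    W    L
a=4:    W    W    W    W
a=5:    W    W    W    W
a=6:    L    L    L    W
Cells with no legal move (terminal, hence L): (0,0), (0,1), (0,2), (1,0), (1,1), (1,2).
The remaining L cells, each justified by listing all of its moves:
(2,3): only reaches (0,3)(W), (2,0)(W), all W → L
(3,3): only reaches (1,3)(W), (0,3)(W), (3,0)(W), all W → L
(6,0): only reaches (4,0)(W), (3,0)(W), (2,0)(W), all W → L
(6,1): only reaches (4,1)(W), (3,1)(W), (2,1)(W), all W → L
(6,2): only reaches (4,2)(W), (3,2)(W), (2,2)(W), all W → L
Every other cell has at least one move into one of the L cells above, so it is W.
(4,3): the move to (2,3) reaches an L cell, so W
(6,1): one of the L cells justified above, so L

(4,3): W, (6,1): L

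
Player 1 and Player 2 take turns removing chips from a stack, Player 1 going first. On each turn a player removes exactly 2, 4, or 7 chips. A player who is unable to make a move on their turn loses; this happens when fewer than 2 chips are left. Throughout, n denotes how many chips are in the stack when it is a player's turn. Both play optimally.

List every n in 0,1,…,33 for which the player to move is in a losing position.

Positions with no move are L. A position that does have a move is losing for the player to move precisely when every available move leads to a winning position for the opponent. Fill in the labels:
n=0: no move → L
n=1: no move → L
n=2: reaches L-position 0 → W
n=3: reaches L-position 1 → W
n=4: reaches L-position 0 → W
n=5: reaches L-position 1 → W
n=6: only reaches 4(W), 2(W), all W → L
n=7: reaches L-position 0 → W
n=8: reaches L-position 6 → W
n=9: only reaches 7(W), 5(W), 2(W), all W → L
n=10: reaches L-position 6 → W
n=11: reaches L-position 9 → W
n=12: only reaches 10(W), 8(W), 5(W), all W → L
n=13: reaches L-position 9 → W
n=14: reaches L-position 12 → W
n=15: only reaches 13(W), 11(W), 8(W), all W → L
n=16: reaches L-position 12 → W
n=17: reaches L-position 15 → W
n=18: only reaches 16(W), 14(W), 11(W), all W → L
n=19: reaches L-position 15 → W
n=20: reaches L-position 18 → W
n=21: only reaches 19(W), 17(W), 14(W), all W → L
n=22: reaches L-position 18 → W
n=23: reaches L-position 21 → W
n=24: only reaches 22(W), 20(W), 17(W), all W → L
n=25: reaches L-position 21 → W
n=26: reaches L-position 24 → W
n=27: only reaches 25(W), 23(W), 20(W), all W → L
n=28: reaches L-position 24 → W
n=29: reaches L-position 27 → W
n=30: only reaches 28(W), 26(W), 23(W), all W → L
n=31: reaches L-position 27 → W
n=32: reaches L-position 30 → W
n=33: only reaches 31(W), 29(W), 26(W), all W → L
Reading off the rows marked L gives the requested list; there are 12 such values of n.

0, 1, 6, 9, 12, 15, 18, 21, 24, 27, 30, 33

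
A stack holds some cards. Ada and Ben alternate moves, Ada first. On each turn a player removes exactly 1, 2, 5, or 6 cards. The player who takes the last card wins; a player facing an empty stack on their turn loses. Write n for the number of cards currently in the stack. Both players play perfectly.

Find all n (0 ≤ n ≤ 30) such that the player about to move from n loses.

0, 3, 7, 10, 14, 17, 21, 24, 28

Use the standard recursion: the mover loses at a terminal position; elsewhere, the mover wins exactly when some move hands the opponent an L position.
n=0: no move → L
n=1: W (go to 0, an L position)
n=2: W (go to 0, an L position)
n=3: L (options 2(W), 1(W) are all W)
n=4: W (go to 3, an L position)
n=5: W (go to 3, an L position)
n=6: W (go to 0, an L position)
n=7: L (options 6(W), 5(W), 2(W), 1(W) are all W)
n=8: W (go to 7, an L position)
n=9: W (go to 7, an L position)
n=10: L (options 9(W), 8(W), 5(W), 4(W) are all W)
n=11: W (go to 10, an L position)
n=12: W (go to 10, an L position)
n=13: W (go to 7, an L position)
n=14: L (options 13(W), 12(W), 9(W), 8(W) are all W)
n=15: W (go to 14, an L position)
n=16: W (go to 14, an L position)
n=17: L (options 16(W), 15(W), 12(W), 11(W) are all W)
n=18: W (go to 17, an L position)
n=19: W (go to 17, an L position)
n=20: W (go to 14, an L position)
n=21: L (options 20(W), 19(W), 16(W), 15(W) are all W)
n=22: W (go to 21, an L position)
n=23: W (go to 21, an L position)
n=24: L (options 23(W), 22(W), 19(W), 18(W) are all W)
n=25: W (go to 24, an L position)
n=26: W (go to 24, an L position)
n=27: W (go to 21, an L position)
n=28: L (options 27(W), 26(W), 23(W), 22(W) are all W)
n=29: W (go to 28, an L position)
n=30: W (go to 28, an L position)
The losing starting values of n are exactly the entries labelled L in this table (9 of them).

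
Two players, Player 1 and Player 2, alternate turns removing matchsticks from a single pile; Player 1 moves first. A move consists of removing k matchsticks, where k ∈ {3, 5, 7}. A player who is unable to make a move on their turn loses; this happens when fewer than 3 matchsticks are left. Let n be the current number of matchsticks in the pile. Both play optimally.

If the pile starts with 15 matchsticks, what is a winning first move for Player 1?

Remove 3, leaving 12.

Compute win/loss labels from the base case upward. A position with no move is L. Any other position is W if it can reach an L in one move, else L.
n=0: no move → L
n=1: no move → L
n=2: no move → L
n=3: can move to 0, which is L ⇒ W
n=4: can move to 1, which is L ⇒ W
n=5: can move to 2, which is L ⇒ W
n=6: can move to 1, which is L ⇒ W
n=7: can move to 2, which is L ⇒ W
n=8: can move to 1, which is L ⇒ W
n=9: can move to 2, which is L ⇒ W
n=10: moves to 7(W), 5(W), 3(W); every one is W ⇒ L
n=11: moves to 8(W), 6(W), 4(W); every one is W ⇒ L
n=12: moves to 9(W), 7(W), 5(W); every one is W ⇒ L
n=13: can move to 10, which is L ⇒ W
n=14: can move to 11, which is L ⇒ W
n=15: can move to 12, which is L ⇒ W
From 15, the L positions reachable in one move are: 12, 10. Any move reaching one of these is winning.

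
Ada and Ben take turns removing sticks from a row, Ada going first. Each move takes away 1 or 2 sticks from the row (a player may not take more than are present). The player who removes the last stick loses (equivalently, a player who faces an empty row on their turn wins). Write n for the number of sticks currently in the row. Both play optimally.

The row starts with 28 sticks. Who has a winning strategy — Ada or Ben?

Compute win/loss labels from the base case upward. A position with no move is W. Any other position is W if it can reach an L in one move, else L.
n=0: no move; the opponent has just taken the last stick and therefore loses → W
n=1: L (sole option 0(W) is W)
n=2: W (go to 1, an L position)
n=3: W (go to 1, an L position)
n=4: L (options 3(W), 2(W) are all W)
n=5: W (go to 4, an L position)
n=6: W (go to 4, an L position)
n=7: L (options 6(W), 5(W) are all W)
n=8: W (go to 7, an L position)
n=9: W (go to 7, an L position)
n=10: L (options 9(W), 8(W) are all W)
n=11: W (go to 10, an L position)
n=12: W (go to 10, an L position)
n=13: L (options 12(W), 11(W) are all W)
n=14: W (go to 13, an L position)
n=15: W (go to 13, an L position)
n=16: L (options 15(W), 14(W) are all W)
n=17: W (go to 16, an L position)
n=18: W (go to 16, an L position)
n=19: L (options 18(W), 17(W) are all W)
n=20: W (go to 19, an L position)
n=21: W (go to 19, an L position)
n=22: L (options 21(W), 20(W) are all W)
n=23: W (go to 22, an L position)
n=24: W (go to 22, an L position)
n=25: L (options 24(W), 23(W) are all W)
n=26: W (go to 25, an L position)
n=27: W (go to 25, an L position)
n=28: L (options 27(W), 26(W) are all W)
Every move from 28 reaches a W position, so the mover loses.

Ben wins.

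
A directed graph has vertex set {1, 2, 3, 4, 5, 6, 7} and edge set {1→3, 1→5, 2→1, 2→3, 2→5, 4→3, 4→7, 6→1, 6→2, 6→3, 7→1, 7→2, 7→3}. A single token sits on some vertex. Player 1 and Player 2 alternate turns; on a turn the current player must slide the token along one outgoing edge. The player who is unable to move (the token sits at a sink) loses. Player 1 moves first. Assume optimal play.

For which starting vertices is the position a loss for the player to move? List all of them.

3, 5

Use the standard recursion: the mover loses at a terminal position; elsewhere, the mover wins exactly when some move hands the opponent an L position.
Every edge goes from a vertex to one that appears earlier in the order 5, 3, 1, 2, 7, 6, 4, so processing vertices in that order labels each vertex after all of its successors.
5: no outgoing edge → L
3: no outgoing edge → L
1: →3(L), so W
2: →3(L), so W
7: →3(L), so W
6: →3(L), so W
4: →3(L), so W
The losing starting vertices are exactly the entries labelled L in this table (2 of them).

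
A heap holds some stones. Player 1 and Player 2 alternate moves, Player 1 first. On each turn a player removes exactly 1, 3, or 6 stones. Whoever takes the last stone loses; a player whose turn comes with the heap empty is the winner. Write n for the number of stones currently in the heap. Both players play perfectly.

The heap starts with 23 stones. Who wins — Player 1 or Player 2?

Use the standard recursion: the mover wins at a terminal position; elsewhere, the mover wins exactly when some move hands the opponent an L position.
n=0: no move; the opponent has just taken the last stone and therefore loses → W
n=1: the only move is to 0(W), a W ⇒ L
n=2: can move to 1, which is L ⇒ W
n=3: moves to 2(W), 0(W); every one is W ⇒ L
n=4: can move to 3, which is L ⇒ W
n=5: moves to 4(W), 2(W); every one is W ⇒ L
n=6: can move to 5, which is L ⇒ W
n=7: can move to 1, which is L ⇒ W
n=8: can move to 5, which is L ⇒ W
n=9: can move to 3, which is L ⇒ W
n=10: moves to 9(W), 7(W), 4(W); every one is W ⇒ L
n=11: can move to 10, which is L ⇒ W
n=12: moves to 11(W), 9(W), 6(W); every one is W ⇒ L
n=13: can move to 12, which is L ⇒ W
n=14: moves to 13(W), 11(W), 8(W); every one is W ⇒ L
n=15: can move to 14, which is L ⇒ W
n=16: can move to 10, which is L ⇒ W
n=17: can move to 14, which is L ⇒ W
n=18: can move to 12, which is L ⇒ W
n=19: moves to 18(W), 16(W), 13(W); every one is W ⇒ L
n=20: can move to 19, which is L ⇒ W
n=21: moves to 20(W), 18(W), 15(W); every one is W ⇒ L
n=22: can move to 21, which is L ⇒ W
n=23: moves to 22(W), 20(W), 17(W); every one is W ⇒ L
The starting position 23 is L: whatever Player 1 does, the opponent receives a W position.

Player 2 wins.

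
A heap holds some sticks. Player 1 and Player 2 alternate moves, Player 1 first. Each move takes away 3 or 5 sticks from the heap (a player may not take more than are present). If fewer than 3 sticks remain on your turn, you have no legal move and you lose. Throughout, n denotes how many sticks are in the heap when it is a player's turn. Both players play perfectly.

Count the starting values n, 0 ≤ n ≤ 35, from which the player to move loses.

Use the standard recursion: the mover loses at a terminal position; elsewhere, the mover wins exactly when some move hands the opponent an L position.
n=0: no move → L
n=1: no move → L
n=2: no move → L
n=3: W (go to 0, an L position)
n=4: W (go to 1, an L position)
n=5: W (go to 2, an L position)
n=6: W (go to 1, an L position)
n=7: W (go to 2, an L position)
n=8: L (options 5(W), 3(W) are all W)
n=9: L (options 6(W), 4(W) are all W)
n=10: L (options 7(W), 5(W) are all W)
n=11: W (go to 8, an L position)
n=12: W (go to 9, an L position)
n=13: W (go to 10, an L position)
n=14: W (go to 9, an L position)
n=15: W (go to 10, an L position)
n=16: L (options 13(W), 11(W) are all W)
n=17: L (options 14(W), 12(W) are all W)
n=18: L (options 15(W), 13(W) are all W)
n=19: W (go to 16, an L position)
n=20: W (go to 17, an L position)
n=21: W (go to 18, an L position)
n=22: W (go to 17, an L position)
n=23: W (go to 18, an L position)
n=24: L (options 21(W), 19(W) are all W)
n=25: L (options 22(W), 20(W) are all W)
n=26: L (options 23(W), 21(W) are all W)
n=27: W (go to 24, an L position)
n=28: W (go to 25, an L position)
n=29: W (go to 26, an L position)
n=30: W (go to 25, an L position)
n=31: W (go to 26, an L position)
n=32: L (options 29(W), 27(W) are all W)
n=33: L (options 30(W), 28(W) are all W)
n=34: L (options 31(W), 29(W) are all W)
n=35: W (go to 32, an L position)
L entries with 0 ≤ n ≤ 35: n = 0, 1, 2, 8, 9, 10, 16, 17, 18, 24, 25, 26, 32, 33, 34; that makes 15.

15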